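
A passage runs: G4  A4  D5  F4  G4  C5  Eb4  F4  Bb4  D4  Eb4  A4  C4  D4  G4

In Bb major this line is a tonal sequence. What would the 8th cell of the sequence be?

Unit = 3 notes; the statements start on G4, F4, Eb4, D4, C4, moving down a 2nd each time.
Carrying on: Bb3 → A3 → G3.
Statement 8 starts on G3 and keeps the same diatonic contour: G3 A3 D4.

G3 A3 D4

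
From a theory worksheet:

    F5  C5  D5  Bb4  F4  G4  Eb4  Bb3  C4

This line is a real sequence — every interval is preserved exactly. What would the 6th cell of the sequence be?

Gb2 Db2 Eb2

Unit = 3 notes; the statements start on F5, Bb4, Eb4, moving down a 5th each time.
Continuing the starts: Ab3 → Db3 → Gb2.
So cell 6 is Gb2 Db2 Eb2.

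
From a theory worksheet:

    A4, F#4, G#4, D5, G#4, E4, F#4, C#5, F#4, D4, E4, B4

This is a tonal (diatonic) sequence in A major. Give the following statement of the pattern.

The 4-note cells begin on A4, G#4, F#4 — each down a 2nd from the last.
Statement 4 starts on E4 and keeps the same diatonic contour: E4 C#4 D4 A4.

E4 C#4 D4 A4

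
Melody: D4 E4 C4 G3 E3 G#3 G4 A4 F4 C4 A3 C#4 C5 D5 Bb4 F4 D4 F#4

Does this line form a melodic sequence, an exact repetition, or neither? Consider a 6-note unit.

Each 6-note cell is the previous one transposed up a 4th.

sequence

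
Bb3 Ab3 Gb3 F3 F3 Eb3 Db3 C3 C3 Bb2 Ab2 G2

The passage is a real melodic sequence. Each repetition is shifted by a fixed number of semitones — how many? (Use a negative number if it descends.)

-5

The 4-note cells begin on Bb3, F3, C3 — each down a 4th from the last.
Bb3→F3 is 53 − 58 = -5 semitones.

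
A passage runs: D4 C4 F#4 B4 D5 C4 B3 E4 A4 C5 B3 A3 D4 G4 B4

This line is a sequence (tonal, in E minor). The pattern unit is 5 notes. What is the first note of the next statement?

Taking 5-note groups, the heads are D4, C4, B3: the pattern moves down a 2nd.
One more step down a 2nd gives A3.

A3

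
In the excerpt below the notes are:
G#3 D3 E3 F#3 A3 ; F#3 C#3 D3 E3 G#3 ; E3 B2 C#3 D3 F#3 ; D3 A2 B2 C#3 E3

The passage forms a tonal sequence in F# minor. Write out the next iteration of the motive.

C#3 G#2 A2 B2 D3

With a 5-note motive the entries are G#3, F#3, E3, D3, each down a 2nd from the previous.
So cell 5 is C#3 G#2 A2 B2 D3.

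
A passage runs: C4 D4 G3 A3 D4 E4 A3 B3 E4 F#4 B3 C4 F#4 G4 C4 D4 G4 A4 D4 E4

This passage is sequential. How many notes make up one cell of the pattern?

4

20 notes total. Splitting into 5 groups of 4:
C4 D4 G3 A3 | D4 E4 A3 B3 | E4 F#4 B3 C4 | F#4 G4 C4 D4 | G4 A4 D4 E4
Every group is a transposition up a 2nd of the one before; no shorter unit works.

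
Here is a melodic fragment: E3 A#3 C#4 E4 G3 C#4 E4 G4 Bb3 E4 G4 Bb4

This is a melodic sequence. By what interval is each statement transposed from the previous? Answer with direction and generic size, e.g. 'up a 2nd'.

The 4-note cells begin on E3, G3, Bb3 — each up a 3rd from the last.
From E3 to G3: up a 3rd.

up a 3rd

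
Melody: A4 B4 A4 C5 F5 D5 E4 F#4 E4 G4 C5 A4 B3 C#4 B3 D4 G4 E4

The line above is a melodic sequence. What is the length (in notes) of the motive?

6

18 notes total. Splitting into 3 groups of 6:
A4 B4 A4 C5 F5 D5 | E4 F#4 E4 G4 C5 A4 | B3 C#4 B3 D4 G4 E4
Each cell is the previous one down a 4th — so the unit is 6 notes.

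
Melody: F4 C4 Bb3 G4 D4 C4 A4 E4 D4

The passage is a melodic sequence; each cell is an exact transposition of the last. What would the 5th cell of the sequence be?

Taking 3-note groups, the heads are F4, G4, A4: the pattern moves up a 2nd.
Continuing the starts: B4 → C#5.
From C#5 the exact shape gives C#5 G#4 F#4.

C#5 G#4 F#4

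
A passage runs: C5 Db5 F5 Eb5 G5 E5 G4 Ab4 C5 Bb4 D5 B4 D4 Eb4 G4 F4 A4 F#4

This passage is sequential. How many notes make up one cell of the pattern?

18 notes total. Splitting into 3 groups of 6:
C5 Db5 F5 Eb5 G5 E5 | G4 Ab4 C5 Bb4 D5 B4 | D4 Eb4 G4 F4 A4 F#4
Each cell is the previous one down a 4th — so the unit is 6 notes.

6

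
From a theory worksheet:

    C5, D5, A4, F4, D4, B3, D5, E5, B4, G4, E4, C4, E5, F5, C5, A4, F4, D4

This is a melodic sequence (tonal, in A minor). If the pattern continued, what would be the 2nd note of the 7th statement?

C6

The unit is 6 notes. Position-2 pitches of the 3 shown cells: D5, E5, F5.
Each moves up a 2nd. Continuing: G5 → A5 → B5 → C6.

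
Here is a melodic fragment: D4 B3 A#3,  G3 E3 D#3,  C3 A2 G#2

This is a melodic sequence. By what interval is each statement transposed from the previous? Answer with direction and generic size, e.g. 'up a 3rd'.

down a 5th

Taking 3-note groups, the heads are D4, G3, C3: the pattern moves down a 5th.
D4 to G3 is down a 5th.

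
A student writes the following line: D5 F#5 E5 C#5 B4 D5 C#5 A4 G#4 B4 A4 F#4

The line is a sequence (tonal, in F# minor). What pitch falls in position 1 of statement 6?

A3

Grouping in 4s, the 1st note of each cell is D5, B4, G#4.
Each moves down a 3rd. Continuing: E4 → C#4 → A3.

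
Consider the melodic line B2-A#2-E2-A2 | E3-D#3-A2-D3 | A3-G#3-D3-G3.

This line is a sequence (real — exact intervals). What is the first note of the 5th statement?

G4

Unit = 4 notes; the statements start on B2, E3, A3, moving up a 4th each time.
Continuing: D4 → G4. Statement 5 starts on G4.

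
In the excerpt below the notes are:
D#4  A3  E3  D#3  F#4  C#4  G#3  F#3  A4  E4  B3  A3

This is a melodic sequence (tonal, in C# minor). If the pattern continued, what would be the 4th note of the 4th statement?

The unit is 4 notes. Position-4 pitches of the 3 shown cells: D#3, F#3, A3.
Each moves up a 3rd; the next is C#4.

C#4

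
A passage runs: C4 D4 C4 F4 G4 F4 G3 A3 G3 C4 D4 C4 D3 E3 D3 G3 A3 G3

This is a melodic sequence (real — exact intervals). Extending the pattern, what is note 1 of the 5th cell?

With 6-note cells, note 1 of each statement runs C4, G3, D3.
Carrying that down a 4th forward: A2 → E2.

E2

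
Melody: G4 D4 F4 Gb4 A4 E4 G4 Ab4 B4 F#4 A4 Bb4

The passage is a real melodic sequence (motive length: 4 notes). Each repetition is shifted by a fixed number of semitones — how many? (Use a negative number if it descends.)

With a 4-note motive the entries are G4, A4, B4, each up a 2nd from the previous.
Counting half-steps from G4 to A4: 2.

2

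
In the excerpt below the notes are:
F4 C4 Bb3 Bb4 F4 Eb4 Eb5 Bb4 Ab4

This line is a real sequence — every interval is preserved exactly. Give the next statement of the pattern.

The 3-note cells begin on F4, Bb4, Eb5 — each up a 4th from the last.
So cell 4 is Ab5 Eb5 Db5.

Ab5 Eb5 Db5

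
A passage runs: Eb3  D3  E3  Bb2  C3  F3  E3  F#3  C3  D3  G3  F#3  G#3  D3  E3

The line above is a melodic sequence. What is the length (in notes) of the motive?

5

15 notes total. Splitting into 3 groups of 5:
Eb3 D3 E3 Bb2 C3 | F3 E3 F#3 C3 D3 | G3 F#3 G#3 D3 E3
Each cell is the previous one up a 2nd — so the unit is 5 notes.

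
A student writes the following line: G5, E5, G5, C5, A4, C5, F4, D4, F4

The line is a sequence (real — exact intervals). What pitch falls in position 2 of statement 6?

F2

Grouping in 3s, the 2nd note of each cell is E5, A4, D4.
Carrying that down a 5th forward: G3 → C3 → F2.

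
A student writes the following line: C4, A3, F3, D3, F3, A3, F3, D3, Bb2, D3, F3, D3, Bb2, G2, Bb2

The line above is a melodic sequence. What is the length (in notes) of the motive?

Try groups of 5 (3 cells in 15 notes):
C4 A3 F3 D3 F3 | A3 F3 D3 Bb2 D3 | F3 D3 Bb2 G2 Bb2
That's a consistent down a 3rd shift per cell, and no other grouping gives one.

5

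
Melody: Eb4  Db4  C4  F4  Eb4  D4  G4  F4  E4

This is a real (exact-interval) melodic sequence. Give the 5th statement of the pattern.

B4 A4 G#4

With a 3-note motive the entries are Eb4, F4, G4, each up a 2nd from the previous.
Continuing the starts: A4 → B4.
So cell 5 is B4 A4 G#4.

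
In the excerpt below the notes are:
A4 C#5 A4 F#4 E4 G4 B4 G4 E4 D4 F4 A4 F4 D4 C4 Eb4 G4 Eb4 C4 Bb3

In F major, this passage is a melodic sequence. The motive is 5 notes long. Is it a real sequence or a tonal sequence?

real

Each cell has the same semitone pattern (4, -4, -3, -2) — intervals are preserved exactly.
And C#5 lies outside F major, so the sequence is real rather than tonal.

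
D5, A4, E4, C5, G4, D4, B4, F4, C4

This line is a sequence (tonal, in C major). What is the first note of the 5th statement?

G4

With a 3-note motive the entries are D5, C5, B4, each down a 2nd from the previous.
Extending the heads down a 2nd: A4 → G4.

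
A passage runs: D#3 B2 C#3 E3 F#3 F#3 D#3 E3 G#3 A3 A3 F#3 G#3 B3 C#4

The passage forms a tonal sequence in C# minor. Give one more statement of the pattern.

Taking 5-note groups, the heads are D#3, F#3, A3: the pattern moves up a 3rd.
So cell 4 is C#4 A3 B3 D#4 E4.

C#4 A3 B3 D#4 E4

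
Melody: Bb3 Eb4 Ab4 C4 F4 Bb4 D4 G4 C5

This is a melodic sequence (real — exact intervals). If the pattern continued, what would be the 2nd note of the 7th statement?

D#5

The unit is 3 notes. Position-2 pitches of the 3 shown cells: Eb4, F4, G4.
Each moves up a 2nd. Continuing: A4 → B4 → C#5 → D#5.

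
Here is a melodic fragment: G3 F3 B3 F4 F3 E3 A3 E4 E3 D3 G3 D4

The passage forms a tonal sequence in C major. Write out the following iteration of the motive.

D3 C3 F3 C4

Taking 4-note groups, the heads are G3, F3, E3: the pattern moves down a 2nd.
So cell 4 is D3 C3 F3 C4.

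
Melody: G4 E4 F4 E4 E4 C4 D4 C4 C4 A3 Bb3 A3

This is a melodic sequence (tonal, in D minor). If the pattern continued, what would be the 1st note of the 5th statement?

With 4-note cells, note 1 of each statement runs G4, E4, C4.
Carrying that down a 3rd forward: A3 → F3.

F3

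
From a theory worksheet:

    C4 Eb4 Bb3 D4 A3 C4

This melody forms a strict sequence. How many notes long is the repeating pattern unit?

2

6 notes total. Splitting into 3 groups of 2:
C4 Eb4 | Bb3 D4 | A3 C4
That's a consistent down a 2nd shift per cell, and no other grouping gives one.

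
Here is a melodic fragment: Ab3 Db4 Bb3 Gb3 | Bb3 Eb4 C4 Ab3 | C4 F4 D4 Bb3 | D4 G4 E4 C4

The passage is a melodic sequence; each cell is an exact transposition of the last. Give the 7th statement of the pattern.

Taking 4-note groups, the heads are Ab3, Bb3, C4, D4: the pattern moves up a 2nd.
Continuing the starts: E4 → F#4 → G#4.
Statement 7 starts on G#4 and keeps the same exact contour: G#4 C#5 A#4 F#4.

G#4 C#5 A#4 F#4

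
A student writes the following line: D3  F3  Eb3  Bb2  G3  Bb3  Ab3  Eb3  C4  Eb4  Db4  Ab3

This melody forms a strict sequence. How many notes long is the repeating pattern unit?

4

12 notes total. Splitting into 3 groups of 4:
D3 F3 Eb3 Bb2 | G3 Bb3 Ab3 Eb3 | C4 Eb4 Db4 Ab3
Every group is a transposition up a 4th of the one before; no shorter unit works.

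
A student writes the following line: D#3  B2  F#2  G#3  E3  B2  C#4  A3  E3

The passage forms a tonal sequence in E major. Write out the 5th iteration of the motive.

Taking 3-note groups, the heads are D#3, G#3, C#4: the pattern moves up a 4th.
Continuing the starts: F#4 → B4.
From B4 the diatonic shape gives B4 G#4 D#4.

B4 G#4 D#4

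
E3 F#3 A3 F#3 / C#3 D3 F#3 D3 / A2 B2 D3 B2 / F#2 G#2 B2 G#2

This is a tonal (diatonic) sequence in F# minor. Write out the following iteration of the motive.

Unit = 4 notes; the statements start on E3, C#3, A2, F#2, moving down a 3rd each time.
So cell 5 is D2 E2 G#2 E2.

D2 E2 G#2 E2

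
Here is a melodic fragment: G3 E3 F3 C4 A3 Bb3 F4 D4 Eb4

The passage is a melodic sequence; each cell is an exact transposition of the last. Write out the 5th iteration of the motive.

With a 3-note motive the entries are G3, C4, F4, each up a 4th from the previous.
Continuing the starts: Bb4 → Eb5.
Statement 5 starts on Eb5 and keeps the same exact contour: Eb5 C5 Db5.

Eb5 C5 Db5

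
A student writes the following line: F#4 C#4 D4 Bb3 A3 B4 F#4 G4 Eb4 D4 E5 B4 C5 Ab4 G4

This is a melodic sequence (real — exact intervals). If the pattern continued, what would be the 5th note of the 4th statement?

C5

With 5-note cells, note 5 of each statement runs A3, D4, G4.
From G4, up a 4th gives C5.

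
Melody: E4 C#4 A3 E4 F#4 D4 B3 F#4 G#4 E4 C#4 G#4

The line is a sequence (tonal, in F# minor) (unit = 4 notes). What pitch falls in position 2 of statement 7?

B4

The unit is 4 notes. Position-2 pitches of the 3 shown cells: C#4, D4, E4.
Extending up a 2nd: F#4 → G#4 → A4 → B4.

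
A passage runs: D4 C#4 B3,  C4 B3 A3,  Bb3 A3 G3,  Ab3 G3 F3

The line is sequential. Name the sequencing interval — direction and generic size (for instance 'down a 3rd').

down a 2nd

Taking 3-note groups, the heads are D4, C4, Bb3, Ab3: the pattern moves down a 2nd.
From D4 to C4: down a 2nd.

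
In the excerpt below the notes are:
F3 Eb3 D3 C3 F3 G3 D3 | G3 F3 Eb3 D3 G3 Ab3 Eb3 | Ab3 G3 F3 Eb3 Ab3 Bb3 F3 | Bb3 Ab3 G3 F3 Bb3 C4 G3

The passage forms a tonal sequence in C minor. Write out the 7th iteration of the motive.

The 7-note cells begin on F3, G3, Ab3, Bb3 — each up a 2nd from the last.
Carrying on: C4 → D4 → Eb4.
So cell 7 is Eb4 D4 C4 Bb3 Eb4 F4 C4.

Eb4 D4 C4 Bb3 Eb4 F4 C4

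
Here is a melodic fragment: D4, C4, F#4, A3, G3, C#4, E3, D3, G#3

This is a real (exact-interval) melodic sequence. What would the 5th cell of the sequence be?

F#2 E2 A#2

With a 3-note motive the entries are D4, A3, E3, each down a 4th from the previous.
Continuing the starts: B2 → F#2.
So cell 5 is F#2 E2 A#2.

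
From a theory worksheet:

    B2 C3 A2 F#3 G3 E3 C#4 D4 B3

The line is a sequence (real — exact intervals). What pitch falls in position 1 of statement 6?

The unit is 3 notes. Position-1 pitches of the 3 shown cells: B2, F#3, C#4.
Extending up a 5th: G#4 → D#5 → A#5.

A#5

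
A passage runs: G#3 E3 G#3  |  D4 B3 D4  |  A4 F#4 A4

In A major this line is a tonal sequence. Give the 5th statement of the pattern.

The 3-note cells begin on G#3, D4, A4 — each up a 5th from the last.
Extending up a 5th: E5 → B5.
So cell 5 is B5 G#5 B5.

B5 G#5 B5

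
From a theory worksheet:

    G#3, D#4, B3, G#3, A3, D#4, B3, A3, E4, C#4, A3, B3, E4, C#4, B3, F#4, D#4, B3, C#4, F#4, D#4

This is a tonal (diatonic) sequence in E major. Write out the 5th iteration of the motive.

Taking 7-note groups, the heads are G#3, A3, B3: the pattern moves up a 2nd.
Continuing the starts: C#4 → D#4.
From D#4 the diatonic shape gives D#4 A4 F#4 D#4 E4 A4 F#4.

D#4 A4 F#4 D#4 E4 A4 F#4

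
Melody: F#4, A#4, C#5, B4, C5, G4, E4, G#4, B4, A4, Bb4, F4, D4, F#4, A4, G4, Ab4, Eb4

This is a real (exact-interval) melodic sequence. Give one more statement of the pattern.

C4 E4 G4 F4 Gb4 Db4

The 6-note cells begin on F#4, E4, D4 — each down a 2nd from the last.
From C4 the exact shape gives C4 E4 G4 F4 Gb4 Db4.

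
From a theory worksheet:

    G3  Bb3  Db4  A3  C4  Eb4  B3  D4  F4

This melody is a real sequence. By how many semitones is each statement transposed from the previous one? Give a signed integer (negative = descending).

2

Taking 3-note groups, the heads are G3, A3, B3: the pattern moves up a 2nd.
Counting half-steps from G3 to A3: 2.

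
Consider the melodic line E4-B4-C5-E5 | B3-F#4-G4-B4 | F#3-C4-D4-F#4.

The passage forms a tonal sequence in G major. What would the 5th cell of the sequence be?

Taking 4-note groups, the heads are E4, B3, F#3: the pattern moves down a 4th.
Continuing the starts: C3 → G2.
So cell 5 is G2 D3 E3 G3.

G2 D3 E3 G3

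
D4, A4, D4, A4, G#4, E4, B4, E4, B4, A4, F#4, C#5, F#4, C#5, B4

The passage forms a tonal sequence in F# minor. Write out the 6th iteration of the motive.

B4 F#5 B4 F#5 E5

The 5-note cells begin on D4, E4, F#4 — each up a 2nd from the last.
Carrying on: G#4 → A4 → B4.
Statement 6 starts on B4 and keeps the same diatonic contour: B4 F#5 B4 F#5 E5.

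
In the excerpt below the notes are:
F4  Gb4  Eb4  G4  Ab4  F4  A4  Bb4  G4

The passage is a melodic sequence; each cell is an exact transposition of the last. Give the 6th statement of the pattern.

D#5 E5 C#5

The 3-note cells begin on F4, G4, A4 — each up a 2nd from the last.
Continuing the starts: B4 → C#5 → D#5.
Statement 6 starts on D#5 and keeps the same exact contour: D#5 E5 C#5.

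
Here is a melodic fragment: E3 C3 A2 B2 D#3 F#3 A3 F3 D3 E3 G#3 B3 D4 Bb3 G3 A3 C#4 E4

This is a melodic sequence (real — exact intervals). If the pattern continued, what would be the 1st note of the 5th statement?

Grouping in 6s, the 1st note of each cell is E3, A3, D4.
Extending up a 4th: G4 → C5.

C5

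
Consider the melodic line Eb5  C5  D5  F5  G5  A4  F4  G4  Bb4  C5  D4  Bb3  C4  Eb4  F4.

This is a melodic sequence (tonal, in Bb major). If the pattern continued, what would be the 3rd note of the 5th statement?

The unit is 5 notes. Position-3 pitches of the 3 shown cells: D5, G4, C4.
Extending down a 5th: F3 → Bb2.

Bb2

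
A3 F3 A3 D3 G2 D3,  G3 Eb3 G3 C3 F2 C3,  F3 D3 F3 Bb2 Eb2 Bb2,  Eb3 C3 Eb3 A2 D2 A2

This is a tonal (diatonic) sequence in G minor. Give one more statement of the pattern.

With a 6-note motive the entries are A3, G3, F3, Eb3, each down a 2nd from the previous.
From D3 the diatonic shape gives D3 Bb2 D3 G2 C2 G2.

D3 Bb2 D3 G2 C2 G2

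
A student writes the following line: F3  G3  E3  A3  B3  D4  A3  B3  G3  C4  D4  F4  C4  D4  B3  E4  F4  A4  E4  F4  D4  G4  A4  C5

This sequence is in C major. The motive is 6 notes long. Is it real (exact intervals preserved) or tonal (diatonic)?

Every note is diatonic to C major.
Cell 1 has -3 semitones from note 2 to 3, but cell 2 has -4 — the interval quality changes while the contour stays the same, which is the hallmark of a tonal sequence.

tonal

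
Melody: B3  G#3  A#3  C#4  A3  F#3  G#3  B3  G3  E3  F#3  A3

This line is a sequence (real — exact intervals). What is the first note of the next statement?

F3

Taking 4-note groups, the heads are B3, A3, G3: the pattern moves down a 2nd.
One more step down a 2nd gives F3.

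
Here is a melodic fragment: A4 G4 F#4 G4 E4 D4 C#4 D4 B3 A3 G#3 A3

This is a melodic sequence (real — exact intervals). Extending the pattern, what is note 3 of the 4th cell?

D#3

With 4-note cells, note 3 of each statement runs F#4, C#4, G#3.
From G#3, down a 4th gives D#3.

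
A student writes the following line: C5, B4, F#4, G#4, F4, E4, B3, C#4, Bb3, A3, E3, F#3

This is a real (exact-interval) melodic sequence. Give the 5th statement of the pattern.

Ab2 G2 D2 E2

Taking 4-note groups, the heads are C5, F4, Bb3: the pattern moves down a 5th.
Continuing the starts: Eb3 → Ab2.
Statement 5 starts on Ab2 and keeps the same exact contour: Ab2 G2 D2 E2.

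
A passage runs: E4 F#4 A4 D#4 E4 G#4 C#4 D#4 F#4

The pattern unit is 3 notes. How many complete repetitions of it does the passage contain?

3

9 notes in groups of 3 gives 9/3 = 3 statements.
Starts: E4, D#4, C#4 — each down a 2nd.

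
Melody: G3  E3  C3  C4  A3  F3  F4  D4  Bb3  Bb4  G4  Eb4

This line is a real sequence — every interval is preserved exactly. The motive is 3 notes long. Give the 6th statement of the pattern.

Ab5 F5 Db5

With a 3-note motive the entries are G3, C4, F4, Bb4, each up a 4th from the previous.
Carrying on: Eb5 → Ab5.
So cell 6 is Ab5 F5 Db5.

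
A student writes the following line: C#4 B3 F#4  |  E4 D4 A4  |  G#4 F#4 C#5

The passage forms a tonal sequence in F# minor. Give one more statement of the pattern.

B4 A4 E5

Taking 3-note groups, the heads are C#4, E4, G#4: the pattern moves up a 3rd.
So cell 4 is B4 A4 E5.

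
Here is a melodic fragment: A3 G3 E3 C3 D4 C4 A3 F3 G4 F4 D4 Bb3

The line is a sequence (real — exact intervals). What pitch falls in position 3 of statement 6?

F5

Grouping in 4s, the 3rd note of each cell is E3, A3, D4.
Extending up a 4th: G4 → C5 → F5.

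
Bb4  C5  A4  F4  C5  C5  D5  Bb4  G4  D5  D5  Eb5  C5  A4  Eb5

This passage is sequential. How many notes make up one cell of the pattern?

There are 15 notes; a 5-note unit gives 3 cells:
Bb4 C5 A4 F4 C5 | C5 D5 Bb4 G4 D5 | D5 Eb5 C5 A4 Eb5
That's a consistent up a 2nd shift per cell, and no other grouping gives one.

5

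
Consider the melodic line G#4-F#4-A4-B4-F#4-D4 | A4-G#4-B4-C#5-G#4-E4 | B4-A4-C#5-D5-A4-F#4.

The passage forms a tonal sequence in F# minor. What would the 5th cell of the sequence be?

D5 C#5 E5 F#5 C#5 A4

The 6-note cells begin on G#4, A4, B4 — each up a 2nd from the last.
Continuing the starts: C#5 → D5.
Statement 5 starts on D5 and keeps the same diatonic contour: D5 C#5 E5 F#5 C#5 A4.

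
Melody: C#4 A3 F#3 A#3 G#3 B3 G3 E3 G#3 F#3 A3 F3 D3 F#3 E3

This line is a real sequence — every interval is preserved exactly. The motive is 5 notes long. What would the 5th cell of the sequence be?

F3 Db3 Bb2 D3 C3

With a 5-note motive the entries are C#4, B3, A3, each down a 2nd from the previous.
Carrying on: G3 → F3.
Statement 5 starts on F3 and keeps the same exact contour: F3 Db3 Bb2 D3 C3.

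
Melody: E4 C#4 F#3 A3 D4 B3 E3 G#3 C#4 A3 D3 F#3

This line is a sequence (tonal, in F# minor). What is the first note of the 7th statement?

F#3

The 4-note cells begin on E4, D4, C#4 — each down a 2nd from the last.
Continuing: B3 → A3 → G#3 → F#3. Statement 7 starts on F#3.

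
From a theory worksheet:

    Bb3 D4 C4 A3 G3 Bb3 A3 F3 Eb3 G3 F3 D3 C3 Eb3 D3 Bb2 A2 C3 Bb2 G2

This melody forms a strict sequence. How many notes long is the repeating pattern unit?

4

Try groups of 4 (5 cells in 20 notes):
Bb3 D4 C4 A3 | G3 Bb3 A3 F3 | Eb3 G3 F3 D3 | C3 Eb3 D3 Bb2 | A2 C3 Bb2 G2
Every group is a transposition down a 3rd of the one before; no shorter unit works.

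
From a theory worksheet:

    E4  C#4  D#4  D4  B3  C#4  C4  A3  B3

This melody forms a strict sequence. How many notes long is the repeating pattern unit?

3

9 notes total. Splitting into 3 groups of 3:
E4 C#4 D#4 | D4 B3 C#4 | C4 A3 B3
Every group is a transposition down a 2nd of the one before; no shorter unit works.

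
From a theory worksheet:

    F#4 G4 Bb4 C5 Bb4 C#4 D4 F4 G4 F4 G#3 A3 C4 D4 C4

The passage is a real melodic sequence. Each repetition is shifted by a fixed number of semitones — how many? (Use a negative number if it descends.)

-5

Taking 5-note groups, the heads are F#4, C#4, G#3: the pattern moves down a 4th.
F#4 to C#4 spans -5 semitones.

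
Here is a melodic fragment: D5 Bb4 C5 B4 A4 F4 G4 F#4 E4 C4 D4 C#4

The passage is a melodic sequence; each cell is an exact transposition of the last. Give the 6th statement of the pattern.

C#3 A2 B2 A#2

Unit = 4 notes; the statements start on D5, A4, E4, moving down a 4th each time.
Continuing the starts: B3 → F#3 → C#3.
Statement 6 starts on C#3 and keeps the same exact contour: C#3 A2 B2 A#2.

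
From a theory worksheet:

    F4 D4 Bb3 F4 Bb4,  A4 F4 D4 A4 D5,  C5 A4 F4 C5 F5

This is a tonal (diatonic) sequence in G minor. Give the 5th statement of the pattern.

With a 5-note motive the entries are F4, A4, C5, each up a 3rd from the previous.
Continuing the starts: Eb5 → G5.
So cell 5 is G5 Eb5 C5 G5 C6.

G5 Eb5 C5 G5 C6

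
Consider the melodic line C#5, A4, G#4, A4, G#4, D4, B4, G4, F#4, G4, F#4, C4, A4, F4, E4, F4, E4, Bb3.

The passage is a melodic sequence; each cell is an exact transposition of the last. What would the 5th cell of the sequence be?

F4 Db4 C4 Db4 C4 Gb3

With a 6-note motive the entries are C#5, B4, A4, each down a 2nd from the previous.
Extending down a 2nd: G4 → F4.
So cell 5 is F4 Db4 C4 Db4 C4 Gb3.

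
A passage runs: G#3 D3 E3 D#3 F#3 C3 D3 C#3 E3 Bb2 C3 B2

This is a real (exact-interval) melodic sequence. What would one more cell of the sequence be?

Taking 4-note groups, the heads are G#3, F#3, E3: the pattern moves down a 2nd.
So cell 4 is D3 Ab2 Bb2 A2.

D3 Ab2 Bb2 A2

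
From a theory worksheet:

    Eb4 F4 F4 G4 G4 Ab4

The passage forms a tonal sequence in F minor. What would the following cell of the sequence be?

Ab4 Bb4

The 2-note cells begin on Eb4, F4, G4 — each up a 2nd from the last.
So cell 4 is Ab4 Bb4.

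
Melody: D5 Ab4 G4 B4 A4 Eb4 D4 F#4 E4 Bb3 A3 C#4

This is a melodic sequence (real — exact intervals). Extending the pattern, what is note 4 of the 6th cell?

Grouping in 4s, the 4th note of each cell is B4, F#4, C#4.
Extending down a 4th: G#3 → D#3 → A#2.

A#2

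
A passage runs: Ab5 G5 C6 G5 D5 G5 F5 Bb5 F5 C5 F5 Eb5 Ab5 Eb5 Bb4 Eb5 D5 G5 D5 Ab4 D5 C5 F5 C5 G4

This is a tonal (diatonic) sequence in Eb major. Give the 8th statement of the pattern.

Unit = 5 notes; the statements start on Ab5, G5, F5, Eb5, D5, moving down a 2nd each time.
Continuing the starts: C5 → Bb4 → Ab4.
Statement 8 starts on Ab4 and keeps the same diatonic contour: Ab4 G4 C5 G4 D4.

Ab4 G4 C5 G4 D4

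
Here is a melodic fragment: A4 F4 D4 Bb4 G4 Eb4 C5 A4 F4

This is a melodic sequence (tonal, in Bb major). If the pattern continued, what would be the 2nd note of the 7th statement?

Eb5

With 3-note cells, note 2 of each statement runs F4, G4, A4.
Each moves up a 2nd. Continuing: Bb4 → C5 → D5 → Eb5.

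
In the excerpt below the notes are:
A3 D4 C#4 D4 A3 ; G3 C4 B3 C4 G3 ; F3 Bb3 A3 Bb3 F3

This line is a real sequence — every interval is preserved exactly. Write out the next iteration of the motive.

Eb3 Ab3 G3 Ab3 Eb3

With a 5-note motive the entries are A3, G3, F3, each down a 2nd from the previous.
Statement 4 starts on Eb3 and keeps the same exact contour: Eb3 Ab3 G3 Ab3 Eb3.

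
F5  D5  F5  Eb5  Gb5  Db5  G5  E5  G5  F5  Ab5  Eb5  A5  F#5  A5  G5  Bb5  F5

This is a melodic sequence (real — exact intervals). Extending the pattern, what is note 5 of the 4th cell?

C6

Grouping in 6s, the 5th note of each cell is Gb5, Ab5, Bb5.
One more up a 2nd gives C6.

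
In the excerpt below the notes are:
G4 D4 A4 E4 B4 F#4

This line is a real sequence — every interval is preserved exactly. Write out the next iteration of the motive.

The 2-note cells begin on G4, A4, B4 — each up a 2nd from the last.
From C#5 the exact shape gives C#5 G#4.

C#5 G#4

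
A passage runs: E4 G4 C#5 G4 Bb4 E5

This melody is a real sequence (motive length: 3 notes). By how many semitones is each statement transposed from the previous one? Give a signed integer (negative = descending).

With a 3-note motive the entries are E4, G4, each up a 3rd from the previous.
Counting half-steps from E4 to G4: 3.

3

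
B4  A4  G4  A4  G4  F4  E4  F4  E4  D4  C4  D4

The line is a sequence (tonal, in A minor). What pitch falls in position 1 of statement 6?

F3

The unit is 4 notes. Position-1 pitches of the 3 shown cells: B4, G4, E4.
Each moves down a 3rd. Continuing: C4 → A3 → F3.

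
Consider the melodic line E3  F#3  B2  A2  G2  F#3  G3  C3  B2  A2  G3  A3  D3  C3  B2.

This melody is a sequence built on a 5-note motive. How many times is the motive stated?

3

15 notes in groups of 5 gives 15/5 = 3 statements.
Starts: E3, F#3, G3 — each up a 2nd.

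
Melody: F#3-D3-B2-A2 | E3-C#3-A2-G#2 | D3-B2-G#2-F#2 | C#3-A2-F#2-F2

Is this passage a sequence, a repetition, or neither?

neither

Note 4 of cell 4 is F2; if this were a sequence it would be E2. No unit length gives a consistent transposition pattern.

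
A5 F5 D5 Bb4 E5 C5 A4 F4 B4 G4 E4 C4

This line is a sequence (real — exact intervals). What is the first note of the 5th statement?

C#4

Unit = 4 notes; the statements start on A5, E5, B4, moving down a 4th each time.
Extending the heads down a 4th: F#4 → C#4.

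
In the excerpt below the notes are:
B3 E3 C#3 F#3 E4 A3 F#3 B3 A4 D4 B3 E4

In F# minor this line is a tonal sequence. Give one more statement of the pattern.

D5 G#4 E4 A4

Taking 4-note groups, the heads are B3, E4, A4: the pattern moves up a 4th.
Statement 4 starts on D5 and keeps the same diatonic contour: D5 G#4 E4 A4.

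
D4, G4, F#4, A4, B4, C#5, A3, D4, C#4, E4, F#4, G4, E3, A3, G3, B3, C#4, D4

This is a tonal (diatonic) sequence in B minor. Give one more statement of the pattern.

B2 E3 D3 F#3 G3 A3

The 6-note cells begin on D4, A3, E3 — each down a 4th from the last.
Statement 4 starts on B2 and keeps the same diatonic contour: B2 E3 D3 F#3 G3 A3.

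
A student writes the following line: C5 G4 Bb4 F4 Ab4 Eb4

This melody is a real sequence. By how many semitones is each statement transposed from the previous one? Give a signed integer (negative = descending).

-2

With a 2-note motive the entries are C5, Bb4, Ab4, each down a 2nd from the previous.
C5→Bb4 is 70 − 72 = -2 semitones.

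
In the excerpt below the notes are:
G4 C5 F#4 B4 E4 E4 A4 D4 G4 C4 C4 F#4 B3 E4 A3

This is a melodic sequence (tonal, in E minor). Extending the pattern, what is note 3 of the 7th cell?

A2

The unit is 5 notes. Position-3 pitches of the 3 shown cells: F#4, D4, B3.
Each moves down a 3rd. Continuing: G3 → E3 → C3 → A2.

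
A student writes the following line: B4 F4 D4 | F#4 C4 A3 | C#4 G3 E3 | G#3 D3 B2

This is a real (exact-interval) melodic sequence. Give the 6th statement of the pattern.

The 3-note cells begin on B4, F#4, C#4, G#3 — each down a 4th from the last.
Extending down a 4th: D#3 → A#2.
Statement 6 starts on A#2 and keeps the same exact contour: A#2 E2 C#2.

A#2 E2 C#2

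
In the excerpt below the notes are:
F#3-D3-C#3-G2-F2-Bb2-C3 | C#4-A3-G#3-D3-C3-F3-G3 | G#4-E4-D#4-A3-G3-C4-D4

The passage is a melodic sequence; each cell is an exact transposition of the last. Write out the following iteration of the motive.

D#5 B4 A#4 E4 D4 G4 A4

The 7-note cells begin on F#3, C#4, G#4 — each up a 5th from the last.
From D#5 the exact shape gives D#5 B4 A#4 E4 D4 G4 A4.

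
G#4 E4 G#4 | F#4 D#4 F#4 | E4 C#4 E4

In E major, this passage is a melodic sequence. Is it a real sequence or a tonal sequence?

Every note is diatonic to E major.
Cell 1 has -4 semitones from note 1 to 2, but cell 2 has -3 — the interval quality changes while the contour stays the same, which is the hallmark of a tonal sequence.

tonal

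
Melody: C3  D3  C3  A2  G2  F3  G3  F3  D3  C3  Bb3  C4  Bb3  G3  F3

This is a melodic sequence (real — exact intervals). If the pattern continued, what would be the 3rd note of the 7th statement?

Gb5

Grouping in 5s, the 3rd note of each cell is C3, F3, Bb3.
Each moves up a 4th. Continuing: Eb4 → Ab4 → Db5 → Gb5.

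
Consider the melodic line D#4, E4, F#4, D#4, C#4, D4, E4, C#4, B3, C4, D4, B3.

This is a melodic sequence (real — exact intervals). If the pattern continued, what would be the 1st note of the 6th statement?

The unit is 4 notes. Position-1 pitches of the 3 shown cells: D#4, C#4, B3.
Each moves down a 2nd. Continuing: A3 → G3 → F3.

F3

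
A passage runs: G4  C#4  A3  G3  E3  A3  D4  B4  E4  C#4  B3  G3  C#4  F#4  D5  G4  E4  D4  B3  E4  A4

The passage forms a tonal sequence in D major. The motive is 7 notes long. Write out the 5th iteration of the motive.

The 7-note cells begin on G4, B4, D5 — each up a 3rd from the last.
Extending up a 3rd: F#5 → A5.
So cell 5 is A5 D5 B4 A4 F#4 B4 E5.

A5 D5 B4 A4 F#4 B4 E5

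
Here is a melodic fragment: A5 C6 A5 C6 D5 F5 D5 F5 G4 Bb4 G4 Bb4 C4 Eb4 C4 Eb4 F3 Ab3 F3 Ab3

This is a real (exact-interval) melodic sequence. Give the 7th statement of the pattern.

Taking 4-note groups, the heads are A5, D5, G4, C4, F3: the pattern moves down a 5th.
Carrying on: Bb2 → Eb2.
From Eb2 the exact shape gives Eb2 Gb2 Eb2 Gb2.

Eb2 Gb2 Eb2 Gb2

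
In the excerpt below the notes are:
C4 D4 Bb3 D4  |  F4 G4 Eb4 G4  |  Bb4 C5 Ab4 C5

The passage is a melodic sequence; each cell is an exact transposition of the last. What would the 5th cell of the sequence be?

The 4-note cells begin on C4, F4, Bb4 — each up a 4th from the last.
Extending up a 4th: Eb5 → Ab5.
Statement 5 starts on Ab5 and keeps the same exact contour: Ab5 Bb5 Gb5 Bb5.

Ab5 Bb5 Gb5 Bb5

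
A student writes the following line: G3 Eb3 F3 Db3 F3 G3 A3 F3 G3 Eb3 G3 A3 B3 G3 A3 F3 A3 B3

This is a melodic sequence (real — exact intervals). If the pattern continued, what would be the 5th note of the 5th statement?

With 6-note cells, note 5 of each statement runs F3, G3, A3.
Extending up a 2nd: B3 → C#4.

C#4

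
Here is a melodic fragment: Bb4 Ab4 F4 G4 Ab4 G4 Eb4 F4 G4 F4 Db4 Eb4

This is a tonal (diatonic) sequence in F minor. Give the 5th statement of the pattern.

With a 4-note motive the entries are Bb4, Ab4, G4, each down a 2nd from the previous.
Continuing the starts: F4 → Eb4.
From Eb4 the diatonic shape gives Eb4 Db4 Bb3 C4.

Eb4 Db4 Bb3 C4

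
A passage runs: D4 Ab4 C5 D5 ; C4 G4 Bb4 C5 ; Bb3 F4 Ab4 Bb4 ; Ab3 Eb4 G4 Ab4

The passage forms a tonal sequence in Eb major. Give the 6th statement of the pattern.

F3 C4 Eb4 F4

With a 4-note motive the entries are D4, C4, Bb3, Ab3, each down a 2nd from the previous.
Carrying on: G3 → F3.
So cell 6 is F3 C4 Eb4 F4.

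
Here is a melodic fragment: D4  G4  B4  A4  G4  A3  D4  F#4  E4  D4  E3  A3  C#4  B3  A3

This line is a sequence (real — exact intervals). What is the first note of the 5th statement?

F#2

Taking 5-note groups, the heads are D4, A3, E3: the pattern moves down a 4th.
Extending the heads down a 4th: B2 → F#2.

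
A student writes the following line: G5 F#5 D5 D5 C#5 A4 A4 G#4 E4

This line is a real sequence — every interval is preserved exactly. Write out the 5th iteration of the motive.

With a 3-note motive the entries are G5, D5, A4, each down a 4th from the previous.
Carrying on: E4 → B3.
Statement 5 starts on B3 and keeps the same exact contour: B3 A#3 F#3.

B3 A#3 F#3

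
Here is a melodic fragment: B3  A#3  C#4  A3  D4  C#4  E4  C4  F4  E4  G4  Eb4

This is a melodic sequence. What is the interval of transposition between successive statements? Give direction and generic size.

The 4-note cells begin on B3, D4, F4 — each up a 3rd from the last.
B3 to D4 is up a 3rd.

up a 3rd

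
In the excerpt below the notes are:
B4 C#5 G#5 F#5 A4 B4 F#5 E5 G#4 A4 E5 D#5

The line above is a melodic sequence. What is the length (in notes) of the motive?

Try groups of 4 (3 cells in 12 notes):
B4 C#5 G#5 F#5 | A4 B4 F#5 E5 | G#4 A4 E5 D#5
Every group is a transposition down a 2nd of the one before; no shorter unit works.

4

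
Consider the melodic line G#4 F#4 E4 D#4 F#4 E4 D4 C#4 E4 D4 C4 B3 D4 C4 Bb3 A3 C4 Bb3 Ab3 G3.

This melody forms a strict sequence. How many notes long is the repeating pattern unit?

4

20 notes total. Splitting into 5 groups of 4:
G#4 F#4 E4 D#4 | F#4 E4 D4 C#4 | E4 D4 C4 B3 | D4 C4 Bb3 A3 | C4 Bb3 Ab3 G3
That's a consistent down a 2nd shift per cell, and no other grouping gives one.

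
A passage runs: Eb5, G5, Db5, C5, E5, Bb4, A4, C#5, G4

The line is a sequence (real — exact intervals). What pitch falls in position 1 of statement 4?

The unit is 3 notes. Position-1 pitches of the 3 shown cells: Eb5, C5, A4.
From A4, down a 3rd gives F#4.

F#4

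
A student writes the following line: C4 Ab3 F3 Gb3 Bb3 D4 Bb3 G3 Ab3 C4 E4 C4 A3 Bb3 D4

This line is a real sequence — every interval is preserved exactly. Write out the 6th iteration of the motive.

A#4 F#4 D#4 E4 G#4

Unit = 5 notes; the statements start on C4, D4, E4, moving up a 2nd each time.
Continuing the starts: F#4 → G#4 → A#4.
Statement 6 starts on A#4 and keeps the same exact contour: A#4 F#4 D#4 E4 G#4.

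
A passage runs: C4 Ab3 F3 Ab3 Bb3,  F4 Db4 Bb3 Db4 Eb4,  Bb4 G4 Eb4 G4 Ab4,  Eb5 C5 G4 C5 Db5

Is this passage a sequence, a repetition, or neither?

neither

Note 3 of cell 4 is G4; if this were a sequence it would be Ab4. No unit length gives a consistent transposition pattern.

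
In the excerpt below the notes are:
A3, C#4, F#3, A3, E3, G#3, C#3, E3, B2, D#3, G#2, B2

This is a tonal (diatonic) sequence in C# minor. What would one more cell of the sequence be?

With a 4-note motive the entries are A3, E3, B2, each down a 4th from the previous.
Statement 4 starts on F#2 and keeps the same diatonic contour: F#2 A2 D#2 F#2.

F#2 A2 D#2 F#2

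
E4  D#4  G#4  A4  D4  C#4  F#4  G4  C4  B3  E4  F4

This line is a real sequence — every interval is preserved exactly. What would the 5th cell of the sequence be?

Ab3 G3 C4 Db4

With a 4-note motive the entries are E4, D4, C4, each down a 2nd from the previous.
Extending down a 2nd: Bb3 → Ab3.
So cell 5 is Ab3 G3 C4 Db4.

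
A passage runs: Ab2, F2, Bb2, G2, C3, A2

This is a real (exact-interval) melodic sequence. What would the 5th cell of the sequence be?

E3 C#3

The 2-note cells begin on Ab2, Bb2, C3 — each up a 2nd from the last.
Carrying on: D3 → E3.
So cell 5 is E3 C#3.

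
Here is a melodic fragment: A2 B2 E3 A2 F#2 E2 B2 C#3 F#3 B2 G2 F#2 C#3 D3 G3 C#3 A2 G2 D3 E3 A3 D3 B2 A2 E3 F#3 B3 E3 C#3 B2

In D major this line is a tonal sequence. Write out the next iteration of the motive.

F#3 G3 C#4 F#3 D3 C#3

With a 6-note motive the entries are A2, B2, C#3, D3, E3, each up a 2nd from the previous.
From F#3 the diatonic shape gives F#3 G3 C#4 F#3 D3 C#3.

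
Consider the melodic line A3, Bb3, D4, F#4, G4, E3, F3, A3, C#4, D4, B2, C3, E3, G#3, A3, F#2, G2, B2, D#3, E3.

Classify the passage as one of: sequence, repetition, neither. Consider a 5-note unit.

sequence

Each 5-note cell is the previous one transposed down a 4th.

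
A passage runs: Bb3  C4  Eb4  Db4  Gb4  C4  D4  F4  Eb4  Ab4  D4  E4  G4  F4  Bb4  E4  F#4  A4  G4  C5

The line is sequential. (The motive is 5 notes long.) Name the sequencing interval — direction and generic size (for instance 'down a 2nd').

up a 2nd

Taking 5-note groups, the heads are Bb3, C4, D4, E4: the pattern moves up a 2nd.
Bb3 to C4 is up a 2nd.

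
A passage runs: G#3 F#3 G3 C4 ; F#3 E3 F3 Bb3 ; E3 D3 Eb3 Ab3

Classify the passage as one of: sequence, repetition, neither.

Each 4-note cell is the previous one transposed down a 2nd.

sequence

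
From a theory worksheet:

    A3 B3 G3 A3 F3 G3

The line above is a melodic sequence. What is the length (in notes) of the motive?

There are 6 notes; a 2-note unit gives 3 cells:
A3 B3 | G3 A3 | F3 G3
Every group is a transposition down a 2nd of the one before; no shorter unit works.

2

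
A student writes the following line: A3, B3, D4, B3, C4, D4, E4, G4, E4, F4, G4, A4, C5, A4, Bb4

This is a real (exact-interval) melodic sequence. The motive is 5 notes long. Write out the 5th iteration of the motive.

F5 G5 Bb5 G5 Ab5

Taking 5-note groups, the heads are A3, D4, G4: the pattern moves up a 4th.
Extending up a 4th: C5 → F5.
Statement 5 starts on F5 and keeps the same exact contour: F5 G5 Bb5 G5 Ab5.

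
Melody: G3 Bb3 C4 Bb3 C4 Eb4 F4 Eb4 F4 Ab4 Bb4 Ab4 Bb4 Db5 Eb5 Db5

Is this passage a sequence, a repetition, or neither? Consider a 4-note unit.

Each 4-note cell is the previous one transposed up a 4th.

sequence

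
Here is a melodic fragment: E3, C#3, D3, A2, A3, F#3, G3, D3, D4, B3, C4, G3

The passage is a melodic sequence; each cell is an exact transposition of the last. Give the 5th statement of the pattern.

C5 A4 Bb4 F4

Taking 4-note groups, the heads are E3, A3, D4: the pattern moves up a 4th.
Carrying on: G4 → C5.
So cell 5 is C5 A4 Bb4 F4.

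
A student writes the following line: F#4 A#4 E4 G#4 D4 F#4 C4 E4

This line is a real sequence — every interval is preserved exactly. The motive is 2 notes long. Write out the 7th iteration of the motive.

Gb3 Bb3

The 2-note cells begin on F#4, E4, D4, C4 — each down a 2nd from the last.
Carrying on: Bb3 → Ab3 → Gb3.
So cell 7 is Gb3 Bb3.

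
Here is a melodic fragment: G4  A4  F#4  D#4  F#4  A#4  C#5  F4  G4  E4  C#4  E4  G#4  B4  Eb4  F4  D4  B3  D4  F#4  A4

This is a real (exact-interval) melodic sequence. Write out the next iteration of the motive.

Db4 Eb4 C4 A3 C4 E4 G4

With a 7-note motive the entries are G4, F4, Eb4, each down a 2nd from the previous.
From Db4 the exact shape gives Db4 Eb4 C4 A3 C4 E4 G4.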